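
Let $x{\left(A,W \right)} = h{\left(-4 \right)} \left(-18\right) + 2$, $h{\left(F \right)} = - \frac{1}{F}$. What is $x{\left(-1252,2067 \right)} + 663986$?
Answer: $\frac{1327967}{2} \approx 6.6398 \cdot 10^{5}$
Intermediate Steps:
$x{\left(A,W \right)} = - \frac{5}{2}$ ($x{\left(A,W \right)} = - \frac{1}{-4} \left(-18\right) + 2 = \left(-1\right) \left(- \frac{1}{4}\right) \left(-18\right) + 2 = \frac{1}{4} \left(-18\right) + 2 = - \frac{9}{2} + 2 = - \frac{5}{2}$)
$x{\left(-1252,2067 \right)} + 663986 = - \frac{5}{2} + 663986 = \frac{1327967}{2}$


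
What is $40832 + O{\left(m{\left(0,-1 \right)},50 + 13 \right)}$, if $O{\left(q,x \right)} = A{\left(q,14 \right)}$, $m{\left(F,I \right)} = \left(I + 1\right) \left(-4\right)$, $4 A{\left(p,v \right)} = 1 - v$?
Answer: $\frac{163315}{4} \approx 40829.0$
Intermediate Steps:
$A{\left(p,v \right)} = \frac{1}{4} - \frac{v}{4}$ ($A{\left(p,v \right)} = \frac{1 - v}{4} = \frac{1}{4} - \frac{v}{4}$)
$m{\left(F,I \right)} = -4 - 4 I$ ($m{\left(F,I \right)} = \left(1 + I\right) \left(-4\right) = -4 - 4 I$)
$O{\left(q,x \right)} = - \frac{13}{4}$ ($O{\left(q,x \right)} = \frac{1}{4} - \frac{7}{2} = - \frac{13}{4}$)
$40832 + O{\left(m{\left(0,-1 \right)},50 + 13 \right)} = 40832 - \frac{13}{4} = \frac{163315}{4}$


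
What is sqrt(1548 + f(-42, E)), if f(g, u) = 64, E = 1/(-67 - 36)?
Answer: 2*sqrt(403) ≈ 40.150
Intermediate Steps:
E = -1/103 (E = 1/(-103) = -1/103 ≈ -0.0097087)
sqrt(1548 + f(-42, E)) = sqrt(1548 + 64) = sqrt(1612) = 2*sqrt(403)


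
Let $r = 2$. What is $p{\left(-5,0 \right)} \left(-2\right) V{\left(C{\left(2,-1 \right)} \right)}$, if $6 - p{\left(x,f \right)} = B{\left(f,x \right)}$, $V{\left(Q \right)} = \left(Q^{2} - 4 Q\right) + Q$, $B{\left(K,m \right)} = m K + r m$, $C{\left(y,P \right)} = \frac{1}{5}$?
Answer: $\frac{448}{25} \approx 17.92$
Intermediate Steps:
$C{\left(y,P \right)} = \frac{1}{5}$
$B{\left(K,m \right)} = 2 m + K m$ ($B{\left(K,m \right)} = m K + 2 m = K m + 2 m = 2 m + K m$)
$V{\left(Q \right)} = Q^{2} - 3 Q$
$p{\left(x,f \right)} = 6 - x \left(2 + f\right)$
$p{\left(-5,0 \right)} \left(-2\right) V{\left(C{\left(2,-1 \right)} \right)} = \left(6 - - 5 \left(2 + 0\right)\right) \left(-2\right) \frac{-3 + \frac{1}{5}}{5} = \left(6 - \left(-5\right) 2\right) \left(-2\right) \frac{1}{5} \left(- \frac{14}{5}\right) = \left(6 + 10\right) \left(-2\right) \left(- \frac{14}{25}\right) = 16 \left(-2\right) \left(- \frac{14}{25}\right) = \left(-32\right) \left(- \frac{14}{25}\right) = \frac{448}{25}$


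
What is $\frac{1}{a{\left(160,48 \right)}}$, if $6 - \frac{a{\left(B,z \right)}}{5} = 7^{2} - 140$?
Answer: $\frac{1}{485} \approx 0.0020619$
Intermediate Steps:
$a{\left(B,z \right)} = 485$ ($a{\left(B,z \right)} = 30 - 5 \left(7^{2} - 140\right) = 30 - 5 \left(49 - 140\right) = 30 - -455 = 30 + 455 = 485$)
$\frac{1}{a{\left(160,48 \right)}} = \frac{1}{485}$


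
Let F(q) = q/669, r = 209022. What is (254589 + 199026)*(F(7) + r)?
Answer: 21143860798625/223 ≈ 9.4816e+10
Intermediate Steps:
F(q) = q/669 (F(q) = q*(1/669) = q/669)
(254589 + 199026)*(F(7) + r) = (254589 + 199026)*((1/669)*7 + 209022) = 453615*(7/669 + 209022) = 453615*(139835725/669) = 21143860798625/223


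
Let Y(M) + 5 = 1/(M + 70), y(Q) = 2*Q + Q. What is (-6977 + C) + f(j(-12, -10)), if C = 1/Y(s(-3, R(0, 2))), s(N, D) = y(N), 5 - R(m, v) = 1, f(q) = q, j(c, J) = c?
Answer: -2124717/304 ≈ -6989.2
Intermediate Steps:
y(Q) = 3*Q
R(m, v) = 4 (R(m, v) = 5 - 1*1 = 5 - 1 = 4)
s(N, D) = 3*N
Y(M) = -5 + 1/(70 + M) (Y(M) = -5 + 1/(M + 70) = -5 + 1/(70 + M))
C = -61/304 (C = 1/((-349 - 15*(-3))/(70 + 3*(-3))) = 1/((-349 - 5*(-9))/(70 - 9)) = 1/((-349 + 45)/61) = 1/((1/61)*(-304)) = 1/(-304/61) = -61/304 ≈ -0.20066)
(-6977 + C) + f(j(-12, -10)) = (-6977 - 61/304) - 12 = -2121069/304 - 12 = -2124717/304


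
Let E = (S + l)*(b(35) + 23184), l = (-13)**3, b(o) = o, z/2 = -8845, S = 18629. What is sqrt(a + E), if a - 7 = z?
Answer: 5*sqrt(15260677) ≈ 19532.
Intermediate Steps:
z = -17690 (z = 2*(-8845) = -17690)
a = -17683 (a = 7 - 17690 = -17683)
l = -2197
E = 381534608 (E = (18629 - 2197)*(35 + 23184) = 16432*23219 = 381534608)
sqrt(a + E) = sqrt(-17683 + 381534608) = sqrt(381516925) = 5*sqrt(15260677)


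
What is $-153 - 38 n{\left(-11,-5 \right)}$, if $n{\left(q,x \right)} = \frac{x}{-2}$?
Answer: $-248$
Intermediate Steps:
$n{\left(q,x \right)} = - \frac{x}{2}$ ($n{\left(q,x \right)} = x \left(- \frac{1}{2}\right) = - \frac{x}{2}$)
$-153 - 38 n{\left(-11,-5 \right)} = -153 - 38 \left(\left(- \frac{1}{2}\right) \left(-5\right)\right) = -153 - 95 = -248$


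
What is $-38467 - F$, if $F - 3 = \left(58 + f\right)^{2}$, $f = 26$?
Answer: $-45526$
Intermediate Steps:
$F = 7059$ ($F = 3 + \left(58 + 26\right)^{2} = 3 + 84^{2} = 3 + 7056 = 7059$)
$-38467 - F = -38467 - 7059 = -45526$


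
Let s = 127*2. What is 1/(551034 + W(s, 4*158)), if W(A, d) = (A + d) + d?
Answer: 1/552552 ≈ 1.8098e-6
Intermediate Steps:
s = 254
W(A, d) = A + 2*d
1/(551034 + W(s, 4*158)) = 1/(551034 + (254 + 2*(4*158))) = 1/(551034 + (254 + 2*632)) = 1/(551034 + (254 + 1264)) = 1/(551034 + 1518) = 1/552552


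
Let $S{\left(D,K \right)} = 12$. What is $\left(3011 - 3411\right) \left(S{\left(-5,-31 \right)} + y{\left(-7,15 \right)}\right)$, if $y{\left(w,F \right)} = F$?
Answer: $-10800$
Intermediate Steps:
$\left(3011 - 3411\right) \left(S{\left(-5,-31 \right)} + y{\left(-7,15 \right)}\right) = \left(3011 - 3411\right) \left(12 + 15\right) = \left(-400\right) 27 = -10800$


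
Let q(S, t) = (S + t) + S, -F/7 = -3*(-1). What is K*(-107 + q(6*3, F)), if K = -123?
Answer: 11316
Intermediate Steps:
F = -21 (F = -(-21)*(-1) = -7*3 = -21)
q(S, t) = t + 2*S
K*(-107 + q(6*3, F)) = -123*(-107 + (-21 + 2*(6*3))) = -123*(-107 + (-21 + 2*18)) = -123*(-107 + (-21 + 36)) = -123*(-107 + 15) = -123*(-92) = 11316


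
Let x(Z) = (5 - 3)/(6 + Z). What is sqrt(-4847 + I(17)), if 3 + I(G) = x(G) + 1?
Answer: 5*I*sqrt(102603)/23 ≈ 69.634*I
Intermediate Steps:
x(Z) = 2/(6 + Z)
I(G) = -2 + 2/(6 + G) (I(G) = -3 + (2/(6 + G) + 1) = -3 + (1 + 2/(6 + G)) = -2 + 2/(6 + G))
sqrt(-4847 + I(17)) = sqrt(-4847 + 2*(-5 - 1*17)/(6 + 17)) = sqrt(-4847 + 2*(-5 - 17)/23) = sqrt(-4847 + 2*(1/23)*(-22)) = sqrt(-4847 - 44/23) = sqrt(-111525/23) = 5*I*sqrt(102603)/23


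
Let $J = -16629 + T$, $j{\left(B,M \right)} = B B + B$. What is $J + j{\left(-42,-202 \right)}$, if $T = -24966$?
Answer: $-39873$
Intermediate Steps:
$j{\left(B,M \right)} = B + B^{2}$ ($j{\left(B,M \right)} = B^{2} + B = B + B^{2}$)
$J = -41595$ ($J = -16629 - 24966 = -41595$)
$J + j{\left(-42,-202 \right)} = -41595 - 42 \left(1 - 42\right) = -41595 - -1722 = -41595 + 1722 = -39873$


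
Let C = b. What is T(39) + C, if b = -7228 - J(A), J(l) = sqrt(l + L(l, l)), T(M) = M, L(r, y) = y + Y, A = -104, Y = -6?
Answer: -7189 - I*sqrt(214) ≈ -7189.0 - 14.629*I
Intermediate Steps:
L(r, y) = -6 + y (L(r, y) = y - 6 = -6 + y)
J(l) = sqrt(-6 + 2*l) (J(l) = sqrt(l + (-6 + l)) = sqrt(-6 + 2*l))
b = -7228 - I*sqrt(214) (b = -7228 - sqrt(-6 + 2*(-104)) = -7228 - sqrt(-6 - 208) = -7228 - sqrt(-214) = -7228 - I*sqrt(214) ≈ -7228.0 - 14.629*I)
C = -7228 - I*sqrt(214) ≈ -7228.0 - 14.629*I
T(39) + C = 39 + (-7228 - I*sqrt(214)) = -7189 - I*sqrt(214)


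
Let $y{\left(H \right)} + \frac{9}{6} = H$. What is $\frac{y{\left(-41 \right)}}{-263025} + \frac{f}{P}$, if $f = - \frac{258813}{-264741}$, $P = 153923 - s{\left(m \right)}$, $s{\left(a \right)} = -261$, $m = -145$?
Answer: $\frac{120191627263}{715758119942040} \approx 0.00016792$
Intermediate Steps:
$y{\left(H \right)} = - \frac{3}{2} + H$
$P = 154184$ ($P = 153923 - -261 = 153923 + 261 = 154184$)
$f = \frac{86271}{88247}$ ($f = \left(-258813\right) \left(- \frac{1}{264741}\right) = \frac{86271}{88247} \approx 0.97761$)
$\frac{y{\left(-41 \right)}}{-263025} + \frac{f}{P} = \frac{- \frac{3}{2} - 41}{-263025} + \frac{86271}{88247 \cdot 154184} = \left(- \frac{85}{2}\right) \left(- \frac{1}{263025}\right) + \frac{86271}{88247} \cdot \frac{1}{154184} = \frac{17}{105210} + \frac{86271}{13606275448} = \frac{120191627263}{715758119942040}$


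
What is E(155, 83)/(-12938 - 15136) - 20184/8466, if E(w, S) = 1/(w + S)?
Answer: -1322173187/554573796 ≈ -2.3841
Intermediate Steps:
E(w, S) = 1/(S + w)
E(155, 83)/(-12938 - 15136) - 20184/8466 = 1/((83 + 155)*(-12938 - 15136)) - 20184/8466 = 1/(238*(-28074)) - 20184*1/8466 = (1/238)*(-1/28074) - 3364/1411 = -1/6681612 - 3364/1411 = -1322173187/554573796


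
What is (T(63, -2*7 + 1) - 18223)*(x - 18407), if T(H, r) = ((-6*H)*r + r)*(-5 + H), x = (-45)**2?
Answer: -4358185370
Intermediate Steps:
x = 2025
T(H, r) = (-5 + H)*(r - 6*H*r) (T(H, r) = (-6*H*r + r)*(-5 + H) = (r - 6*H*r)*(-5 + H) = (-5 + H)*(r - 6*H*r))
(T(63, -2*7 + 1) - 18223)*(x - 18407) = ((-2*7 + 1)*(-5 - 6*63**2 + 31*63) - 18223)*(2025 - 18407) = ((-14 + 1)*(-5 - 6*3969 + 1953) - 18223)*(-16382) = (-13*(-5 - 23814 + 1953) - 18223)*(-16382) = (-13*(-21866) - 18223)*(-16382) = (284258 - 18223)*(-16382) = 266035*(-16382) = -4358185370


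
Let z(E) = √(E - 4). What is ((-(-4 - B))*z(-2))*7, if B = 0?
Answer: 28*I*√6 ≈ 68.586*I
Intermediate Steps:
z(E) = √(-4 + E)
((-(-4 - B))*z(-2))*7 = ((-(-4 - 1*0))*√(-4 - 2))*7 = ((-(-4 + 0))*√(-6))*7 = ((-1*(-4))*(I*√6))*7 = (4*(I*√6))*7 = (4*I*√6)*7 = 28*I*√6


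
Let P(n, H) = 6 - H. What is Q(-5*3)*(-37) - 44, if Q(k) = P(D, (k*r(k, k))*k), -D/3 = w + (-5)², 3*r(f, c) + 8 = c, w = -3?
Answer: -64091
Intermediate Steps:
r(f, c) = -8/3 + c/3
D = -66 (D = -3*(-3 + (-5)²) = -3*(-3 + 25) = -3*22 = -66)
Q(k) = 6 - k²*(-8/3 + k/3) (Q(k) = 6 - k*(-8/3 + k/3)*k = 6 - k²*(-8/3 + k/3))
Q(-5*3)*(-37) - 44 = (6 + (-5*3)²*(8 - (-5)*3)/3)*(-37) - 44 = (6 + (⅓)*(-15)²*(8 - 1*(-15)))*(-37) - 44 = (6 + (⅓)*225*(8 + 15))*(-37) - 44 = (6 + (⅓)*225*23)*(-37) - 44 = (6 + 1725)*(-37) - 44 = 1731*(-37) - 44 = -64047 - 44 = -64091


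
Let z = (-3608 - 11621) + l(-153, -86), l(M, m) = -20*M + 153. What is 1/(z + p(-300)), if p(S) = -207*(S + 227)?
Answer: 1/3095 ≈ 0.00032310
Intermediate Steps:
p(S) = -46989 - 207*S (p(S) = -207*(227 + S) = -46989 - 207*S)
l(M, m) = 153 - 20*M
z = -12016 (z = (-3608 - 11621) + (153 - 20*(-153)) = -15229 + (153 + 3060) = -15229 + 3213 = -12016)
1/(z + p(-300)) = 1/(-12016 + (-46989 - 207*(-300))) = 1/(-12016 + (-46989 + 62100)) = 1/(-12016 + 15111) = 1/3095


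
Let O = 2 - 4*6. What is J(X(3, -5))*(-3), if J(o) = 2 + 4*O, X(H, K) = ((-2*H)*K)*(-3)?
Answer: 258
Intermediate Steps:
X(H, K) = 6*H*K (X(H, K) = -2*H*K*(-3) = 6*H*K)
O = -22 (O = 2 - 24 = -22)
J(o) = -86 (J(o) = 2 + 4*(-22) = 2 - 88 = -86)
J(X(3, -5))*(-3) = -86*(-3) = 258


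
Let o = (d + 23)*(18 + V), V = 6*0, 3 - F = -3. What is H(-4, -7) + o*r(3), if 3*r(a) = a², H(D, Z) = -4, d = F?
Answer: 1562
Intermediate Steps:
F = 6 (F = 3 - 1*(-3) = 3 + 3 = 6)
d = 6
V = 0
r(a) = a²/3
o = 522 (o = (6 + 23)*(18 + 0) = 29*18 = 522)
H(-4, -7) + o*r(3) = -4 + 522*((⅓)*3²) = -4 + 522*((⅓)*9) = -4 + 522*3 = -4 + 1566 = 1562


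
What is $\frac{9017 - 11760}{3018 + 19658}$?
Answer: $- \frac{2743}{22676} \approx -0.12096$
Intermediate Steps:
$\frac{9017 - 11760}{3018 + 19658} = - \frac{2743}{22676}$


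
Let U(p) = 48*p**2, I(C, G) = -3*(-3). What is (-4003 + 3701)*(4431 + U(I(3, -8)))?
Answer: -2512338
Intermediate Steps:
I(C, G) = 9
(-4003 + 3701)*(4431 + U(I(3, -8))) = (-4003 + 3701)*(4431 + 48*9**2) = -302*(4431 + 48*81) = -302*(4431 + 3888) = -302*8319 = -2512338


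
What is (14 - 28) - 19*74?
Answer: -1420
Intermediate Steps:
(14 - 28) - 19*74 = -14 - 1406 = -1420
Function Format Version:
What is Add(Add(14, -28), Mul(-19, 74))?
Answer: -1420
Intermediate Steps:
Add(Add(14, -28), Mul(-19, 74)) = Add(-14, -1406) = -1420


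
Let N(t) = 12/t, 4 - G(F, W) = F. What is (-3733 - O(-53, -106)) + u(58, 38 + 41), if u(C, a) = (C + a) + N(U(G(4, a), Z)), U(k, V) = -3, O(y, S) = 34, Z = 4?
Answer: -3634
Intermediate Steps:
G(F, W) = 4 - F
u(C, a) = -4 + C + a (u(C, a) = (C + a) + 12/(-3) = (C + a) + 12*(-⅓) = (C + a) - 4 = -4 + C + a)
(-3733 - O(-53, -106)) + u(58, 38 + 41) = (-3733 - 1*34) + (-4 + 58 + (38 + 41)) = (-3733 - 34) + (-4 + 58 + 79) = -3767 + 133 = -3634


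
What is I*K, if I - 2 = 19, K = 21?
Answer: 441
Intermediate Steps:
I = 21 (I = 2 + 19 = 21)
I*K = 21*21 = 441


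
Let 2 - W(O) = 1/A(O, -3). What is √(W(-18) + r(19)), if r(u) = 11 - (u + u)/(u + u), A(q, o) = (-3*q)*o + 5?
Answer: √295945/157 ≈ 3.4650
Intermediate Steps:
A(q, o) = 5 - 3*o*q (A(q, o) = -3*o*q + 5 = 5 - 3*o*q)
r(u) = 10 (r(u) = 11 - 2*u/(2*u) = 11 - 2*u*1/(2*u) = 11 - 1*1 = 11 - 1 = 10)
W(O) = 2 - 1/(5 + 9*O) (W(O) = 2 - 1/(5 - 3*(-3)*O) = 2 - 1/(5 + 9*O))
√(W(-18) + r(19)) = √(9*(1 + 2*(-18))/(5 + 9*(-18)) + 10) = √(9*(1 - 36)/(5 - 162) + 10) = √(9*(-35)/(-157) + 10) = √(9*(-1/157)*(-35) + 10) = √(315/157 + 10) = √(1885/157) = √295945/157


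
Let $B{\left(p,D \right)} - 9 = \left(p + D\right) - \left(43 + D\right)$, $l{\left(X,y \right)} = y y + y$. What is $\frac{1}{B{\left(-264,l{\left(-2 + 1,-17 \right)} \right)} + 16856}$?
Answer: $\frac{1}{16558} \approx 6.0394 \cdot 10^{-5}$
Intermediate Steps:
$l{\left(X,y \right)} = y + y^{2}$ ($l{\left(X,y \right)} = y^{2} + y = y + y^{2}$)
$B{\left(p,D \right)} = -34 + p$ ($B{\left(p,D \right)} = 9 + \left(\left(p + D\right) - \left(43 + D\right)\right) = 9 + \left(\left(D + p\right) - \left(43 + D\right)\right) = 9 + \left(-43 + p\right) = -34 + p$)
$\frac{1}{B{\left(-264,l{\left(-2 + 1,-17 \right)} \right)} + 16856} = \frac{1}{\left(-34 - 264\right) + 16856} = \frac{1}{-298 + 16856} = \frac{1}{16558}$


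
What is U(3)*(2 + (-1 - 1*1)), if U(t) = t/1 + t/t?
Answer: 0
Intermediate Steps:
U(t) = 1 + t (U(t) = t*1 + 1 = t + 1 = 1 + t)
U(3)*(2 + (-1 - 1*1)) = (1 + 3)*(2 + (-1 - 1*1)) = 4*(2 + (-1 - 1)) = 4*(2 - 2) = 4*0 = 0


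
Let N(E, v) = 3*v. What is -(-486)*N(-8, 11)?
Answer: 16038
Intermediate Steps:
-(-486)*N(-8, 11) = -(-486)*3*11 = -(-486)*33 = -81*(-198) = 16038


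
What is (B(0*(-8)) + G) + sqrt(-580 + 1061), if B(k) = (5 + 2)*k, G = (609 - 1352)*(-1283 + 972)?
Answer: 231073 + sqrt(481) ≈ 2.3110e+5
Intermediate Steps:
G = 231073 (G = -743*(-311) = 231073)
B(k) = 7*k
(B(0*(-8)) + G) + sqrt(-580 + 1061) = (7*(0*(-8)) + 231073) + sqrt(-580 + 1061) = (7*0 + 231073) + sqrt(481) = (0 + 231073) + sqrt(481) = 231073 + sqrt(481)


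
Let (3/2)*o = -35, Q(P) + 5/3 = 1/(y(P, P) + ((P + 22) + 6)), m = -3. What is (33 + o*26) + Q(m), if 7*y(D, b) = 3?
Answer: -307207/534 ≈ -575.29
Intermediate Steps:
y(D, b) = 3/7 (y(D, b) = (⅐)*3 = 3/7)
Q(P) = -5/3 + 1/(199/7 + P) (Q(P) = -5/3 + 1/(3/7 + ((P + 22) + 6)) = -5/3 + 1/(3/7 + ((22 + P) + 6)) = -5/3 + 1/(3/7 + (28 + P)) = -5/3 + 1/(199/7 + P))
o = -70/3 (o = (⅔)*(-35) = -70/3 ≈ -23.333)
(33 + o*26) + Q(m) = (33 - 70/3*26) + (-974 - 35*(-3))/(3*(199 + 7*(-3))) = (33 - 1820/3) + (-974 + 105)/(3*(199 - 21)) = -1721/3 + (⅓)*(-869)/178 = -1721/3 + (⅓)*(1/178)*(-869) = -1721/3 - 869/534 = -307207/534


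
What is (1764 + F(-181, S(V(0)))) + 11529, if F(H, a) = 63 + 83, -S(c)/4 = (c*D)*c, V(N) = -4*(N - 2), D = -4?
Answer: 13439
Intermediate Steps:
V(N) = 8 - 4*N (V(N) = -4*(-2 + N) = 8 - 4*N)
S(c) = 16*c² (S(c) = -4*c*(-4)*c = -4*(-4*c)*c = -(-16)*c² = 16*c²)
F(H, a) = 146
(1764 + F(-181, S(V(0)))) + 11529 = (1764 + 146) + 11529 = 1910 + 11529 = 13439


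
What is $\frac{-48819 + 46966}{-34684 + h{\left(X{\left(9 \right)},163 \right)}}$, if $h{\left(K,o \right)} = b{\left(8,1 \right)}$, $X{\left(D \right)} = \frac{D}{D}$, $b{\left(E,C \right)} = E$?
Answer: $\frac{1853}{34676} \approx 0.053438$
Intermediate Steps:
$X{\left(D \right)} = 1$
$h{\left(K,o \right)} = 8$
$\frac{-48819 + 46966}{-34684 + h{\left(X{\left(9 \right)},163 \right)}} = \frac{-48819 + 46966}{-34684 + 8} = - \frac{1853}{-34676} = \left(-1853\right) \left(- \frac{1}{34676}\right) = \frac{1853}{34676}$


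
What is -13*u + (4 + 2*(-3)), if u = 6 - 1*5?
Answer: -15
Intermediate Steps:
u = 1 (u = 6 - 5 = 1)
-13*u + (4 + 2*(-3)) = -13*1 + (4 + 2*(-3)) = -13 + (4 - 6) = -13 - 2 = -15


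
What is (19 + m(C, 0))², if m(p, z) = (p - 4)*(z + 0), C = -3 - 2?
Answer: 361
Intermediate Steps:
C = -5
m(p, z) = z*(-4 + p) (m(p, z) = (-4 + p)*z = z*(-4 + p))
(19 + m(C, 0))² = (19 + 0*(-4 - 5))² = (19 + 0*(-9))² = (19 + 0)² = 19² = 361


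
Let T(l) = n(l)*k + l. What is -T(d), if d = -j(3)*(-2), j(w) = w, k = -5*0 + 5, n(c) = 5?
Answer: -31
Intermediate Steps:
k = 5 (k = 0 + 5 = 5)
d = 6 (d = -1*3*(-2) = -3*(-2) = 6)
T(l) = 25 + l (T(l) = 5*5 + l = 25 + l)
-T(d) = -(25 + 6) = -1*31 = -31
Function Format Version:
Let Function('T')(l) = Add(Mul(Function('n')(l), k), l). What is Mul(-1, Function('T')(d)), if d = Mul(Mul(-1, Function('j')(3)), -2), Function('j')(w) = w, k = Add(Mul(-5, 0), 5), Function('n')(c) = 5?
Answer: -31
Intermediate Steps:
k = 5 (k = Add(0, 5) = 5)
d = 6 (d = Mul(Mul(-1, 3), -2) = Mul(-3, -2) = 6)
Function('T')(l) = Add(25, l) (Function('T')(l) = Add(Mul(5, 5), l) = Add(25, l))
Mul(-1, Function('T')(d)) = Mul(-1, Add(25, 6)) = Mul(-1, 31) = -31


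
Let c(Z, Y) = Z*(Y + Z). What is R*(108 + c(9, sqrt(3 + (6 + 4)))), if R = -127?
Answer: -24003 - 1143*sqrt(13) ≈ -28124.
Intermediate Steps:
R*(108 + c(9, sqrt(3 + (6 + 4)))) = -127*(108 + 9*(sqrt(3 + (6 + 4)) + 9)) = -127*(108 + 9*(sqrt(3 + 10) + 9)) = -127*(108 + 9*(sqrt(13) + 9)) = -127*(108 + 9*(9 + sqrt(13))) = -127*(108 + (81 + 9*sqrt(13))) = -127*(189 + 9*sqrt(13)) = -24003 - 1143*sqrt(13)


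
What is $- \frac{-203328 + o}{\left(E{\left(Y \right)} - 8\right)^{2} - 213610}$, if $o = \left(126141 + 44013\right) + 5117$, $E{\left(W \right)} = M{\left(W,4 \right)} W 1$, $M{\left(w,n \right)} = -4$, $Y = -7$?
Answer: $- \frac{28057}{213210} \approx -0.13159$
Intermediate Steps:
$E{\left(W \right)} = - 4 W$ ($E{\left(W \right)} = - 4 W 1 = - 4 W$)
$o = 175271$ ($o = 170154 + 5117 = 175271$)
$- \frac{-203328 + o}{\left(E{\left(Y \right)} - 8\right)^{2} - 213610} = - \frac{-203328 + 175271}{\left(\left(-4\right) \left(-7\right) - 8\right)^{2} - 213610} = - \frac{-28057}{\left(28 - 8\right)^{2} - 213610} = - \frac{-28057}{20^{2} - 213610} = - \frac{-28057}{400 - 213610} = - \frac{-28057}{-213210} = - \frac{\left(-28057\right) \left(-1\right)}{213210} = \left(-1\right) \frac{28057}{213210} = - \frac{28057}{213210}$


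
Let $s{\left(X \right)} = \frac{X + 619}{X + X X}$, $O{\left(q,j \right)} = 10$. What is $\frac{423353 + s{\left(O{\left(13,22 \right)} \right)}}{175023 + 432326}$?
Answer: $\frac{46569459}{66808390} \approx 0.69706$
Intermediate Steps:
$s{\left(X \right)} = \frac{619 + X}{X + X^{2}}$
$\frac{423353 + s{\left(O{\left(13,22 \right)} \right)}}{175023 + 432326} = \frac{423353 + \frac{619 + 10}{10 \left(1 + 10\right)}}{175023 + 432326} = \frac{423353 + \frac{1}{10} \cdot \frac{1}{11} \cdot 629}{607349} = \left(423353 + \frac{1}{10} \cdot \frac{1}{11} \cdot 629\right) \frac{1}{607349} = \left(423353 + \frac{629}{110}\right) \frac{1}{607349} = \frac{46569459}{110} \cdot \frac{1}{607349} = \frac{46569459}{66808390}$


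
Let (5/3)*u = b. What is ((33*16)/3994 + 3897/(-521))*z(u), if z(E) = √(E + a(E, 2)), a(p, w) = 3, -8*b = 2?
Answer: -1528953*√285/2080874 ≈ -12.404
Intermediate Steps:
b = -¼ (b = -⅛*2 = -¼ ≈ -0.25000)
u = -3/20 (u = (⅗)*(-¼) = -3/20 ≈ -0.15000)
z(E) = √(3 + E) (z(E) = √(E + 3) = √(3 + E))
((33*16)/3994 + 3897/(-521))*z(u) = ((33*16)/3994 + 3897/(-521))*√(3 - 3/20) = (528*(1/3994) + 3897*(-1/521))*√(57/20) = (264/1997 - 3897/521)*(√285/10) = -1528953*√285/2080874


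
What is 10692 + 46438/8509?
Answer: 91024666/8509 ≈ 10697.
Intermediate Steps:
10692 + 46438/8509 = 91024666/8509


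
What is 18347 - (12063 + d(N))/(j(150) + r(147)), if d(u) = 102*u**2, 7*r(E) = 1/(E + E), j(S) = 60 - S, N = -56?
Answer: 4081335223/185219 ≈ 22035.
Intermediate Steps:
r(E) = 1/(14*E) (r(E) = 1/(7*(E + E)) = 1/(7*((2*E))) = (1/(2*E))/7 = 1/(14*E))
18347 - (12063 + d(N))/(j(150) + r(147)) = 18347 - (12063 + 102*(-56)**2)/((60 - 1*150) + (1/14)/147) = 18347 - (12063 + 102*3136)/((60 - 150) + (1/14)*(1/147)) = 18347 - (12063 + 319872)/(-90 + 1/2058) = 18347 - 331935/(-185219/2058) = 18347 - 331935*(-2058)/185219 = 18347 - 1*(-683122230/185219) = 18347 + 683122230/185219 = 4081335223/185219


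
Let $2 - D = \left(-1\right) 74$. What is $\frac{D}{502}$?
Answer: $\frac{38}{251} \approx 0.15139$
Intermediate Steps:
$D = 76$ ($D = 2 - \left(-1\right) 74 = 2 - -74 = 2 + 74 = 76$)
$\frac{D}{502} = \frac{76}{502} = 76 \cdot \frac{1}{502} = \frac{38}{251}$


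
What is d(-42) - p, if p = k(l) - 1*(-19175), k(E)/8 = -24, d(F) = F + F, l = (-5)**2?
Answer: -19067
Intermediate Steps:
l = 25
d(F) = 2*F
k(E) = -192 (k(E) = 8*(-24) = -192)
p = 18983 (p = -192 - 1*(-19175) = -192 + 19175 = 18983)
d(-42) - p = 2*(-42) - 1*18983 = -84 - 18983 = -19067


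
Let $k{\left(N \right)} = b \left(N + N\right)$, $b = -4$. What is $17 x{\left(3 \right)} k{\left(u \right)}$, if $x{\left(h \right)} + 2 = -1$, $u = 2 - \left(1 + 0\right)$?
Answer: $408$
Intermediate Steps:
$u = 1$ ($u = 2 - 1 = 1$)
$x{\left(h \right)} = -3$ ($x{\left(h \right)} = -2 - 1 = -3$)
$k{\left(N \right)} = - 8 N$ ($k{\left(N \right)} = - 4 \left(N + N\right) = - 4 \cdot 2 N = - 8 N$)
$17 x{\left(3 \right)} k{\left(u \right)} = 17 \left(-3\right) \left(\left(-8\right) 1\right) = \left(-51\right) \left(-8\right) = 408$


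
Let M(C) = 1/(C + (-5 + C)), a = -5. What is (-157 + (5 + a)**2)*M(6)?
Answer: -157/7 ≈ -22.429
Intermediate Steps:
M(C) = 1/(-5 + 2*C)
(-157 + (5 + a)**2)*M(6) = (-157 + (5 - 5)**2)/(-5 + 2*6) = (-157 + 0**2)/(-5 + 12) = (-157 + 0)/7 = -157*1/7 = -157/7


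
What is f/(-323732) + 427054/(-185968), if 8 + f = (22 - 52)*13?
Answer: -17272128783/7525474072 ≈ -2.2952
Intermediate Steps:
f = -398 (f = -8 + (22 - 52)*13 = -8 - 30*13 = -8 - 390 = -398)
f/(-323732) + 427054/(-185968) = -398/(-323732) + 427054/(-185968) = -398*(-1/323732) + 427054*(-1/185968) = 199/161866 - 213527/92984 = -17272128783/7525474072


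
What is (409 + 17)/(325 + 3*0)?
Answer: 426/325 ≈ 1.3108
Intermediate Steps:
(409 + 17)/(325 + 3*0) = 426/(325 + 0) = 426/325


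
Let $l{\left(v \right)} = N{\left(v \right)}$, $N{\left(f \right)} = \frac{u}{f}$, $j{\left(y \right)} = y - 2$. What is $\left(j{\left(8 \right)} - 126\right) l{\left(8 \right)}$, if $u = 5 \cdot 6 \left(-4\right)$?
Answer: $1800$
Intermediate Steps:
$u = -120$ ($u = 30 \left(-4\right) = -120$)
$j{\left(y \right)} = -2 + y$
$N{\left(f \right)} = - \frac{120}{f}$
$l{\left(v \right)} = - \frac{120}{v}$
$\left(j{\left(8 \right)} - 126\right) l{\left(8 \right)} = \left(\left(-2 + 8\right) - 126\right) \left(- \frac{120}{8}\right) = \left(6 - 126\right) \left(\left(-120\right) \frac{1}{8}\right) = \left(-120\right) \left(-15\right) = 1800$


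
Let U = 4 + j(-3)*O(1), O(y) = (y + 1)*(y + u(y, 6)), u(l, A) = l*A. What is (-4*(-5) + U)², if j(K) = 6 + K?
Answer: 4356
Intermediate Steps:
u(l, A) = A*l
O(y) = 7*y*(1 + y) (O(y) = (y + 1)*(y + 6*y) = (1 + y)*(7*y) = 7*y*(1 + y))
U = 46 (U = 4 + (6 - 3)*(7*1*(1 + 1)) = 4 + 3*(7*1*2) = 4 + 3*14 = 4 + 42 = 46)
(-4*(-5) + U)² = (-4*(-5) + 46)² = (20 + 46)² = 66² = 4356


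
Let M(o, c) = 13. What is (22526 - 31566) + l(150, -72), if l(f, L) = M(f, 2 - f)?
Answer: -9027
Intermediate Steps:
l(f, L) = 13
(22526 - 31566) + l(150, -72) = (22526 - 31566) + 13 = -9040 + 13 = -9027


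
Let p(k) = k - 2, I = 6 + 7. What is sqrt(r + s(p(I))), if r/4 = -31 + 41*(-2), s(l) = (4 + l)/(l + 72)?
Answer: I*sqrt(3112583)/83 ≈ 21.256*I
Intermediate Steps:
I = 13
p(k) = -2 + k
s(l) = (4 + l)/(72 + l)
r = -452 (r = 4*(-31 + 41*(-2)) = 4*(-31 - 82) = 4*(-113) = -452)
sqrt(r + s(p(I))) = sqrt(-452 + (4 + (-2 + 13))/(72 + (-2 + 13))) = sqrt(-452 + (4 + 11)/(72 + 11)) = sqrt(-452 + 15/83) = sqrt(-37501/83) = I*sqrt(3112583)/83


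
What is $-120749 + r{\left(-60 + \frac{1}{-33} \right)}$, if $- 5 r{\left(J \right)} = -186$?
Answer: $- \frac{603559}{5} \approx -1.2071 \cdot 10^{5}$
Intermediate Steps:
$r{\left(J \right)} = \frac{186}{5}$ ($r{\left(J \right)} = \left(- \frac{1}{5}\right) \left(-186\right) = \frac{186}{5}$)
$-120749 + r{\left(-60 + \frac{1}{-33} \right)} = -120749 + \frac{186}{5} = - \frac{603559}{5}$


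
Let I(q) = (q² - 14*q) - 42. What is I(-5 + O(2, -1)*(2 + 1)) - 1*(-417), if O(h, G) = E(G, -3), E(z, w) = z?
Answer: 551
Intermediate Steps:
O(h, G) = G
I(q) = -42 + q² - 14*q
I(-5 + O(2, -1)*(2 + 1)) - 1*(-417) = (-42 + (-5 - (2 + 1))² - 14*(-5 - (2 + 1))) - 1*(-417) = (-42 + (-5 - 1*3)² - 14*(-5 - 1*3)) + 417 = (-42 + (-5 - 3)² - 14*(-5 - 3)) + 417 = (-42 + (-8)² - 14*(-8)) + 417 = (-42 + 64 + 112) + 417 = 134 + 417 = 551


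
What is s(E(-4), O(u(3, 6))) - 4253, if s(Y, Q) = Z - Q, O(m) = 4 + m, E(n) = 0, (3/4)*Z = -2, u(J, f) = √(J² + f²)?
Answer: -12779/3 - 3*√5 ≈ -4266.4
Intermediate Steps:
Z = -8/3 (Z = (4/3)*(-2) = -8/3 ≈ -2.6667)
s(Y, Q) = -8/3 - Q
s(E(-4), O(u(3, 6))) - 4253 = (-8/3 - (4 + √(3² + 6²))) - 4253 = (-8/3 - (4 + √(9 + 36))) - 4253 = (-8/3 - (4 + √45)) - 4253 = (-8/3 - (4 + 3*√5)) - 4253 = (-8/3 + (-4 - 3*√5)) - 4253 = (-20/3 - 3*√5) - 4253 = -12779/3 - 3*√5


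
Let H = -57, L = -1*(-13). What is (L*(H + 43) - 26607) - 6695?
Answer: -33484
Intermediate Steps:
L = 13
(L*(H + 43) - 26607) - 6695 = (13*(-57 + 43) - 26607) - 6695 = (13*(-14) - 26607) - 6695 = (-182 - 26607) - 6695 = -26789 - 6695 = -33484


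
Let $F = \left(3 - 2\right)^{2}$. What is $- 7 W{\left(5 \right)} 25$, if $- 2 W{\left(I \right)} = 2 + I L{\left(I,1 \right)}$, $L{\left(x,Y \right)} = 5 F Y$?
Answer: $\frac{4725}{2} \approx 2362.5$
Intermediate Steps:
$F = 1$ ($F = 1^{2} = 1$)
$L{\left(x,Y \right)} = 5 Y$ ($L{\left(x,Y \right)} = 5 \cdot 1 Y = 5 Y$)
$W{\left(I \right)} = -1 - \frac{5 I}{2}$ ($W{\left(I \right)} = - \frac{2 + I 5 \cdot 1}{2} = - \frac{2 + I 5}{2} = - \frac{2 + 5 I}{2} = -1 - \frac{5 I}{2}$)
$- 7 W{\left(5 \right)} 25 = - 7 \left(-1 - \frac{25}{2}\right) 25 = \left(-7\right) \left(- \frac{27}{2}\right) 25 = \frac{189}{2} \cdot 25 = \frac{4725}{2}$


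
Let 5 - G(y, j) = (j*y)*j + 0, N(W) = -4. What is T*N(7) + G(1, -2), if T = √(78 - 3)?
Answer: 1 - 20*√3 ≈ -33.641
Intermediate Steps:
G(y, j) = 5 - y*j² (G(y, j) = 5 - ((j*y)*j + 0) = 5 - (y*j² + 0) = 5 - y*j²)
T = 5*√3 (T = √75 = 5*√3 ≈ 8.6602)
T*N(7) + G(1, -2) = (5*√3)*(-4) + (5 - 1*1*(-2)²) = -20*√3 + (5 - 1*1*4) = -20*√3 + (5 - 4) = -20*√3 + 1 = 1 - 20*√3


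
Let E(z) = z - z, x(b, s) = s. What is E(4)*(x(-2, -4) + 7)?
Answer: 0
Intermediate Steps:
E(z) = 0
E(4)*(x(-2, -4) + 7) = 0*(-4 + 7) = 0*3 = 0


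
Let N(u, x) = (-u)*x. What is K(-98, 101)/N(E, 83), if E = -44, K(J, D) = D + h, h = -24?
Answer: 7/332 ≈ 0.021084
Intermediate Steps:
K(J, D) = -24 + D (K(J, D) = D - 24 = -24 + D)
N(u, x) = -u*x
K(-98, 101)/N(E, 83) = (-24 + 101)/((-1*(-44)*83)) = 77/3652 = 77*(1/3652) = 7/332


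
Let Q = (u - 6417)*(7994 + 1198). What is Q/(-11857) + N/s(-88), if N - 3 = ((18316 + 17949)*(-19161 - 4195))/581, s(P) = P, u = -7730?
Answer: 1517415190391/55111336 ≈ 27534.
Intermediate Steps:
Q = -130039224 (Q = (-7730 - 6417)*(7994 + 1198) = -14147*9192 = -130039224)
N = -847003597/581 (N = 3 + ((18316 + 17949)*(-19161 - 4195))/581 = 3 + (36265*(-23356))*(1/581) = 3 - 847005340*1/581 = 3 - 847005340/581 = -847003597/581 ≈ -1.4578e+6)
Q/(-11857) + N/s(-88) = -130039224/(-11857) - 847003597/581/(-88) = -130039224*(-1/11857) - 847003597/581*(-1/88) = 130039224/11857 + 77000327/4648 = 1517415190391/55111336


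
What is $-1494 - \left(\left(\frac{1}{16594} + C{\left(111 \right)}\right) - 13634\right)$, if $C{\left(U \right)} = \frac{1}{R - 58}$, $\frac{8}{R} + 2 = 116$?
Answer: $\frac{166298168219}{13698347} \approx 12140.0$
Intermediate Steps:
$R = \frac{4}{57}$ ($R = \frac{8}{-2 + 116} = \frac{8}{114} = 8 \cdot \frac{1}{114} = \frac{4}{57} \approx 0.070175$)
$C{\left(U \right)} = - \frac{57}{3302}$ ($C{\left(U \right)} = \frac{1}{\frac{4}{57} - 58} = \frac{1}{- \frac{3302}{57}} = - \frac{57}{3302}$)
$-1494 - \left(\left(\frac{1}{16594} + C{\left(111 \right)}\right) - 13634\right) = -1494 - \left(\left(\frac{1}{16594} - \frac{57}{3302}\right) - 13634\right) = -1494 - \left(- \frac{235639}{13698347} - 13634\right) = -1494 - - \frac{186763498637}{13698347} = -1494 + \frac{186763498637}{13698347} = \frac{166298168219}{13698347}$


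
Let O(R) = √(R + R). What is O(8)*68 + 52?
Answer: 324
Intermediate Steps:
O(R) = √2*√R (O(R) = √(2*R) = √2*√R)
O(8)*68 + 52 = (√2*√8)*68 + 52 = (√2*(2*√2))*68 + 52 = 4*68 + 52 = 272 + 52 = 324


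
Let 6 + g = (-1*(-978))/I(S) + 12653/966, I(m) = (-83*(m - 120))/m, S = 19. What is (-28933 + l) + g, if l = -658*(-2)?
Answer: -223566425983/8097978 ≈ -27608.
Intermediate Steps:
I(m) = (9960 - 83*m)/m (I(m) = (-83*(-120 + m))/m = (9960 - 83*m)/m)
l = 1316
g = 75432443/8097978 (g = -6 + ((-1*(-978))/(-83 + 9960/19) + 12653/966) = -6 + (978/(-83 + 9960*(1/19)) + 12653*(1/966)) = -6 + (978/(-83 + 9960/19) + 12653/966) = -6 + (978/(8383/19) + 12653/966) = -6 + (978*(19/8383) + 12653/966) = -6 + (18582/8383 + 12653/966) = -6 + 124020311/8097978 = 75432443/8097978 ≈ 9.3150)
(-28933 + l) + g = (-28933 + 1316) + 75432443/8097978 = -27617 + 75432443/8097978 = -223566425983/8097978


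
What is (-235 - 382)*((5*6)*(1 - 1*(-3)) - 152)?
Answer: 19744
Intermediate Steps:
(-235 - 382)*((5*6)*(1 - 1*(-3)) - 152) = -617*(30*(1 + 3) - 152) = -617*(30*4 - 152) = -617*(120 - 152) = -617*(-32) = 19744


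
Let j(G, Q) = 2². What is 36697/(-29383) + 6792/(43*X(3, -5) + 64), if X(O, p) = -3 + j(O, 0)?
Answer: 195642757/3143981 ≈ 62.228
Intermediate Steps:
j(G, Q) = 4
X(O, p) = 1 (X(O, p) = -3 + 4 = 1)
36697/(-29383) + 6792/(43*X(3, -5) + 64) = 36697/(-29383) + 6792/(43*1 + 64) = 36697*(-1/29383) + 6792/(43 + 64) = -36697/29383 + 6792/107 = 195642757/3143981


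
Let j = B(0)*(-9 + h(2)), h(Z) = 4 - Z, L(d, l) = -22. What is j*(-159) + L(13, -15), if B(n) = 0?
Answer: -22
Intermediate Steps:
j = 0 (j = 0*(-9 + (4 - 1*2)) = 0*(-9 + (4 - 2)) = 0*(-9 + 2) = 0*(-7) = 0)
j*(-159) + L(13, -15) = 0*(-159) - 22 = 0 - 22 = -22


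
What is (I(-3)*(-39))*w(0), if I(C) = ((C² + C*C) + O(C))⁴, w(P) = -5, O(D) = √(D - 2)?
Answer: 18579795 + 4478760*I*√5 ≈ 1.858e+7 + 1.0015e+7*I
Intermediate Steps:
O(D) = √(-2 + D)
I(C) = (√(-2 + C) + 2*C²)⁴ (I(C) = ((C² + C*C) + √(-2 + C))⁴ = ((C² + C²) + √(-2 + C))⁴ = (2*C² + √(-2 + C))⁴ = (√(-2 + C) + 2*C²)⁴)
(I(-3)*(-39))*w(0) = ((√(-2 - 3) + 2*(-3)²)⁴*(-39))*(-5) = ((√(-5) + 2*9)⁴*(-39))*(-5) = ((I*√5 + 18)⁴*(-39))*(-5) = ((18 + I*√5)⁴*(-39))*(-5) = -39*(18 + I*√5)⁴*(-5) = 195*(18 + I*√5)⁴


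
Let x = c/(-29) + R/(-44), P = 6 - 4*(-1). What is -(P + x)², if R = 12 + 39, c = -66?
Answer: -201214225/1628176 ≈ -123.58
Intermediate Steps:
P = 10 (P = 6 + 4 = 10)
R = 51
x = 1425/1276 (x = -66/(-29) + 51/(-44) = -66*(-1/29) + 51*(-1/44) = 66/29 - 51/44 = 1425/1276 ≈ 1.1168)
-(P + x)² = -(10 + 1425/1276)² = -(14185/1276)² = -1*201214225/1628176 = -201214225/1628176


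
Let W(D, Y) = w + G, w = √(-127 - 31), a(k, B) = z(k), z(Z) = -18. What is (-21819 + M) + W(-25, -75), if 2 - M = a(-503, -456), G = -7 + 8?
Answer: -21798 + I*√158 ≈ -21798.0 + 12.57*I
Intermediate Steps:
G = 1
a(k, B) = -18
w = I*√158 (w = √(-158) = I*√158 ≈ 12.57*I)
W(D, Y) = 1 + I*√158 (W(D, Y) = I*√158 + 1 = 1 + I*√158)
M = 20 (M = 2 - 1*(-18) = 2 + 18 = 20)
(-21819 + M) + W(-25, -75) = (-21819 + 20) + (1 + I*√158) = -21799 + (1 + I*√158) = -21798 + I*√158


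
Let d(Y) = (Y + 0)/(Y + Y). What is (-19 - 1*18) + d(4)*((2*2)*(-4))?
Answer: -45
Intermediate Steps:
d(Y) = ½ (d(Y) = Y/((2*Y)) = Y*(1/(2*Y)) = ½)
(-19 - 1*18) + d(4)*((2*2)*(-4)) = (-19 - 1*18) + ((2*2)*(-4))/2 = (-19 - 18) + (4*(-4))/2 = -37 + (½)*(-16) = -37 - 8 = -45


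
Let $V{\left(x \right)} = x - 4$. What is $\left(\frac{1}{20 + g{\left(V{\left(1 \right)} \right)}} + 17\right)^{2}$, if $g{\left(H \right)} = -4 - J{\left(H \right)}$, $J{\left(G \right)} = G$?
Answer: $\frac{104976}{361} \approx 290.79$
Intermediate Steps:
$V{\left(x \right)} = -4 + x$ ($V{\left(x \right)} = x - 4 = -4 + x$)
$g{\left(H \right)} = -4 - H$
$\left(\frac{1}{20 + g{\left(V{\left(1 \right)} \right)}} + 17\right)^{2} = \left(\frac{1}{20 - 1} + 17\right)^{2} = \left(\frac{1}{19} + 17\right)^{2} = \left(\frac{324}{19}\right)^{2} = \frac{104976}{361}$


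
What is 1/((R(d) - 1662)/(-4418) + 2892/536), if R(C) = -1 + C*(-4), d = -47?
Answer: 148003/847966 ≈ 0.17454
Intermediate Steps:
R(C) = -1 - 4*C
1/((R(d) - 1662)/(-4418) + 2892/536) = 1/(((-1 - 4*(-47)) - 1662)/(-4418) + 2892/536) = 1/(((-1 + 188) - 1662)*(-1/4418) + 2892*(1/536)) = 1/((187 - 1662)*(-1/4418) + 723/134) = 1/(-1475*(-1/4418) + 723/134) = 1/(1475/4418 + 723/134) = 1/(847966/148003) = 148003/847966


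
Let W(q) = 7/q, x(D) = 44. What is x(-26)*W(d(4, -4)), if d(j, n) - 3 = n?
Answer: -308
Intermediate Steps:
d(j, n) = 3 + n
x(-26)*W(d(4, -4)) = 44*(7/(3 - 4)) = 44*(7/(-1)) = 44*(7*(-1)) = 44*(-7) = -308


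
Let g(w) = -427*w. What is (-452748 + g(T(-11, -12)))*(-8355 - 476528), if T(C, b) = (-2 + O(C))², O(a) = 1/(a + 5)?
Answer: 7938063717353/36 ≈ 2.2050e+11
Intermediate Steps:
O(a) = 1/(5 + a)
T(C, b) = (-2 + 1/(5 + C))²
(-452748 + g(T(-11, -12)))*(-8355 - 476528) = (-452748 - 427*(9 + 2*(-11))²/(5 - 11)²)*(-8355 - 476528) = (-452748 - 427*(9 - 22)²/(-6)²)*(-484883) = (-452748 - 427*(-13)²/36)*(-484883) = (-452748 - 427*169/36)*(-484883) = (-452748 - 72163/36)*(-484883) = -16371091/36*(-484883) = 7938063717353/36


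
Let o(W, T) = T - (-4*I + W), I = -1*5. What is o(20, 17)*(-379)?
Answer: 8717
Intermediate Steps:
I = -5
o(W, T) = -20 + T - W (o(W, T) = T - (-4*(-5) + W) = T - (20 + W) = T + (-20 - W) = -20 + T - W)
o(20, 17)*(-379) = (-20 + 17 - 1*20)*(-379) = (-20 + 17 - 20)*(-379) = -23*(-379) = 8717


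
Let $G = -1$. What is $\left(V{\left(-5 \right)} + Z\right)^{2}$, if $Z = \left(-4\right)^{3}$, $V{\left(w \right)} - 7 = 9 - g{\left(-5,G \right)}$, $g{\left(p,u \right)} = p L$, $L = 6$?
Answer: $324$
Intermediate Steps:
$g{\left(p,u \right)} = 6 p$ ($g{\left(p,u \right)} = p 6 = 6 p$)
$V{\left(w \right)} = 46$ ($V{\left(w \right)} = 7 - \left(-9 + 6 \left(-5\right)\right) = 7 + \left(9 - -30\right) = 7 + \left(9 + 30\right) = 7 + 39 = 46$)
$Z = -64$
$\left(V{\left(-5 \right)} + Z\right)^{2} = \left(46 - 64\right)^{2} = \left(-18\right)^{2} = 324$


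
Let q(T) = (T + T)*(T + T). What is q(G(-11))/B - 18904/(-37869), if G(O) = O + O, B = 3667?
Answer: 142635352/138865623 ≈ 1.0271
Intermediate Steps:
G(O) = 2*O
q(T) = 4*T**2 (q(T) = (2*T)*(2*T) = 4*T**2)
q(G(-11))/B - 18904/(-37869) = (4*(2*(-11))**2)/3667 - 18904/(-37869) = (4*(-22)**2)*(1/3667) - 18904*(-1/37869) = (4*484)*(1/3667) + 18904/37869 = 1936*(1/3667) + 18904/37869 = 1936/3667 + 18904/37869 = 142635352/138865623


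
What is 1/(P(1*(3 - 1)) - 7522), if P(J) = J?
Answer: -1/7520 ≈ -0.00013298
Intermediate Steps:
1/(P(1*(3 - 1)) - 7522) = 1/(1*(3 - 1) - 7522) = 1/(1*2 - 7522) = 1/(2 - 7522) = 1/(-7520) = -1/7520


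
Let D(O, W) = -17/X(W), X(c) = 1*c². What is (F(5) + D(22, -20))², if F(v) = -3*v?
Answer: 36204289/160000 ≈ 226.28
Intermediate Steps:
X(c) = c²
D(O, W) = -17/W²
(F(5) + D(22, -20))² = (-3*5 - 17/(-20)²)² = (-15 - 17*1/400)² = (-15 - 17/400)² = (-6017/400)² = 36204289/160000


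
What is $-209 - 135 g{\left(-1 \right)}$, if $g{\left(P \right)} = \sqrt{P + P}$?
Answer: $-209 - 135 i \sqrt{2} \approx -209.0 - 190.92 i$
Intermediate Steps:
$g{\left(P \right)} = \sqrt{2} \sqrt{P}$ ($g{\left(P \right)} = \sqrt{2 P} = \sqrt{2} \sqrt{P}$)
$-209 - 135 g{\left(-1 \right)} = -209 - 135 \sqrt{2} \sqrt{-1} = -209 - 135 \sqrt{2} i = -209 - 135 i \sqrt{2}$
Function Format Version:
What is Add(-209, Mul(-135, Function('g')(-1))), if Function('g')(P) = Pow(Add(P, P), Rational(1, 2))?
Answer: Add(-209, Mul(-135, I, Pow(2, Rational(1, 2)))) ≈ Add(-209.00, Mul(-190.92, I))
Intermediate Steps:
Function('g')(P) = Mul(Pow(2, Rational(1, 2)), Pow(P, Rational(1, 2))) (Function('g')(P) = Pow(Mul(2, P), Rational(1, 2)) = Mul(Pow(2, Rational(1, 2)), Pow(P, Rational(1, 2))))
Add(-209, Mul(-135, Function('g')(-1))) = Add(-209, Mul(-135, Mul(Pow(2, Rational(1, 2)), Pow(-1, Rational(1, 2))))) = Add(-209, Mul(-135, Mul(Pow(2, Rational(1, 2)), I))) = Add(-209, Mul(-135, Mul(I, Pow(2, Rational(1, 2))))) = Add(-209, Mul(-135, I, Pow(2, Rational(1, 2))))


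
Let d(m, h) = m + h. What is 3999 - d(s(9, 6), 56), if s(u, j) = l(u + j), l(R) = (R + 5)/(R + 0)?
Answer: 11825/3 ≈ 3941.7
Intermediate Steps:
l(R) = (5 + R)/R
s(u, j) = (5 + j + u)/(j + u) (s(u, j) = (5 + (u + j))/(u + j) = (5 + (j + u))/(j + u) = (5 + j + u)/(j + u))
d(m, h) = h + m
3999 - d(s(9, 6), 56) = 3999 - (56 + (5 + 6 + 9)/(6 + 9)) = 3999 - (56 + 20/15) = 3999 - (56 + (1/15)*20) = 3999 - (56 + 4/3) = 3999 - 1*172/3 = 3999 - 172/3 = 11825/3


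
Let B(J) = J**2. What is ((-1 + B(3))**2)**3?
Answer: 262144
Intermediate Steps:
((-1 + B(3))**2)**3 = ((-1 + 3**2)**2)**3 = ((-1 + 9)**2)**3 = (8**2)**3 = 64**3 = 262144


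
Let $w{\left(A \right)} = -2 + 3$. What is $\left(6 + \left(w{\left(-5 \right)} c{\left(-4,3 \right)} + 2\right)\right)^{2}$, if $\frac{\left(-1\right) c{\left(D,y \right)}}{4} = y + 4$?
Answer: $400$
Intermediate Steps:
$c{\left(D,y \right)} = -16 - 4 y$ ($c{\left(D,y \right)} = - 4 \left(y + 4\right) = - 4 \left(4 + y\right) = -16 - 4 y$)
$w{\left(A \right)} = 1$
$\left(6 + \left(w{\left(-5 \right)} c{\left(-4,3 \right)} + 2\right)\right)^{2} = \left(6 + \left(1 \left(-16 - 12\right) + 2\right)\right)^{2} = \left(6 + \left(1 \left(-28\right) + 2\right)\right)^{2} = \left(6 + \left(-28 + 2\right)\right)^{2} = \left(6 - 26\right)^{2} = \left(-20\right)^{2} = 400$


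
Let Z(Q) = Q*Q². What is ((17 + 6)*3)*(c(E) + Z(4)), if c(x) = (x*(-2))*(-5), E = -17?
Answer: -7314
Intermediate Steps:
Z(Q) = Q³
c(x) = 10*x (c(x) = -2*x*(-5) = 10*x)
((17 + 6)*3)*(c(E) + Z(4)) = ((17 + 6)*3)*(10*(-17) + 4³) = (23*3)*(-170 + 64) = 69*(-106) = -7314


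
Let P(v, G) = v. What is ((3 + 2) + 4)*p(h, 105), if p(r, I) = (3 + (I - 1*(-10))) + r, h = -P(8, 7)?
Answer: 990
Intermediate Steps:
h = -8 (h = -1*8 = -8)
p(r, I) = 13 + I + r (p(r, I) = (3 + (I + 10)) + r = (3 + (10 + I)) + r = (13 + I) + r = 13 + I + r)
((3 + 2) + 4)*p(h, 105) = ((3 + 2) + 4)*(13 + 105 - 8) = (5 + 4)*110 = 9*110 = 990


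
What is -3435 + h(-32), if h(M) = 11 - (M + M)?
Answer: -3360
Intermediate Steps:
h(M) = 11 - 2*M
-3435 + h(-32) = -3435 + (11 - 2*(-32)) = -3435 + (11 + 64) = -3435 + 75 = -3360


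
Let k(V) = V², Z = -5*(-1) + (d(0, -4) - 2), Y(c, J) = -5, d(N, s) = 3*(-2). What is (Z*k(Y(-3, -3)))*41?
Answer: -3075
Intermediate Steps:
d(N, s) = -6
Z = -3 (Z = -5*(-1) + (-6 - 2) = 5 - 8 = -3)
(Z*k(Y(-3, -3)))*41 = -3*(-5)²*41 = -3*25*41 = -75*41 = -3075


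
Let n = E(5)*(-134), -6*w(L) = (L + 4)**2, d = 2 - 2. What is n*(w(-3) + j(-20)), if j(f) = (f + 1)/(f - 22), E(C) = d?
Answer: 0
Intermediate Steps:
d = 0
E(C) = 0
w(L) = -(4 + L)**2/6 (w(L) = -(L + 4)**2/6 = -(4 + L)**2/6)
j(f) = (1 + f)/(-22 + f)
n = 0 (n = 0*(-134) = 0)
n*(w(-3) + j(-20)) = 0*(-(4 - 3)**2/6 + (1 - 20)/(-22 - 20)) = 0*(-1/6*1**2 - 19/(-42)) = 0*(-1/6*1 - 1/42*(-19)) = 0*(-1/6 + 19/42) = 0*(2/7) = 0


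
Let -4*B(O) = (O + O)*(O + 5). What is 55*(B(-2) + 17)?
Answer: 1100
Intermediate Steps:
B(O) = -O*(5 + O)/2 (B(O) = -(O + O)*(O + 5)/4 = -2*O*(5 + O)/4 = -O*(5 + O)/2)
55*(B(-2) + 17) = 55*(-½*(-2)*(5 - 2) + 17) = 55*(-½*(-2)*3 + 17) = 55*(3 + 17) = 55*20 = 1100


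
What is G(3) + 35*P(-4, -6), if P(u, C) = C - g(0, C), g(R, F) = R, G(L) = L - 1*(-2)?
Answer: -205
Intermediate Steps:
G(L) = 2 + L (G(L) = L + 2 = 2 + L)
P(u, C) = C (P(u, C) = C - 1*0 = C + 0 = C)
G(3) + 35*P(-4, -6) = (2 + 3) + 35*(-6) = 5 - 210 = -205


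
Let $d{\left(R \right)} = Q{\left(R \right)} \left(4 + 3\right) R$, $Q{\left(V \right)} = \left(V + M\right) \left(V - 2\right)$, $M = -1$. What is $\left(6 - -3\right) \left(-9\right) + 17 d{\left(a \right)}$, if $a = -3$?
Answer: $-7221$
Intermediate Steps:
$Q{\left(V \right)} = \left(-1 + V\right) \left(-2 + V\right)$ ($Q{\left(V \right)} = \left(V - 1\right) \left(V - 2\right) = \left(-1 + V\right) \left(-2 + V\right)$)
$d{\left(R \right)} = 7 R \left(2 + R^{2} - 3 R\right)$ ($d{\left(R \right)} = \left(2 + R^{2} - 3 R\right) \left(4 + 3\right) R = \left(2 + R^{2} - 3 R\right) 7 R = 7 R \left(2 + R^{2} - 3 R\right)$)
$\left(6 - -3\right) \left(-9\right) + 17 d{\left(a \right)} = \left(6 - -3\right) \left(-9\right) + 17 \cdot 7 \left(-3\right) \left(2 + \left(-3\right)^{2} - -9\right) = \left(6 + 3\right) \left(-9\right) + 17 \cdot 7 \left(-3\right) \left(2 + 9 + 9\right) = 9 \left(-9\right) + 17 \cdot 7 \left(-3\right) 20 = -81 + 17 \left(-420\right) = -81 - 7140 = -7221$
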